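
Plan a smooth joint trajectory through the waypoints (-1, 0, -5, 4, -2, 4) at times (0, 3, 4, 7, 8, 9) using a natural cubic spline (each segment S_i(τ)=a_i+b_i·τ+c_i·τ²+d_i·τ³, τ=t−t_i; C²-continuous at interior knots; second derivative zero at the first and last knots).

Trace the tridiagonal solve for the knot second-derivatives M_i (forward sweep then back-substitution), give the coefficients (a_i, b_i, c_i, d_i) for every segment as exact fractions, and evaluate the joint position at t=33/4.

Δ: Δ0=1/3, Δ1=-5, Δ2=3, Δ3=-6, Δ4=6
row 1: diag=8, rhs=-32; c'=1/8, d'=-4
row 2: denom=8−1·1/8=63/8; d'=(48−1·-4)/(63/8)=416/63
row 3: denom=8−3·8/21=48/7; d'=(-54−3·416/63)/(48/7)=-775/72
row 4: denom=4−1·7/48=185/48; d'=(72−1·-775/72)/(185/48)=11918/555
back: M4=11918/555
back: M3=-775/72−7/48·11918/555=-7712/555
back: M2=416/63−8/21·-7712/555=19808/1665
back: M1=-4−1/8·19808/1665=-9136/1665
M: M0=0, M1=-9136/1665, M2=19808/1665, M3=-7712/555, M4=11918/555, M5=0
seg 0: a=-1, c=M0/2=0, d=(M1−M0)/(6·3)=-4568/14985, b=Δ0−h0·(2M0+M1)/6=5123/1665
seg 1: a=0, c=M1/2=-4568/1665, d=(M2−M1)/(6·1)=536/185, b=Δ1−h1·(2M1+M2)/6=-8581/1665
seg 2: a=-5, c=M2/2=9904/1665, d=(M3−M2)/(6·3)=-21472/14985, b=Δ2−h2·(2M2+M3)/6=-649/333
seg 3: a=4, c=M3/2=-3856/555, d=(M4−M3)/(6·1)=1963/333, b=Δ3−h3·(2M3+M4)/6=-8237/1665
seg 4: a=-2, c=M4/2=5959/555, d=(M5−M4)/(6·1)=-5959/1665, b=Δ4−h4·(2M4+M5)/6=-1928/1665
t_q=33/4 → seg 4, τ=1/4; S=-2+-1928/1665·τ+5959/555·τ²+-5959/1665·τ³=-59473/35520

  seg 0: a=-1 b=5123/1665 c=0 d=-4568/14985
  seg 1: a=0 b=-8581/1665 c=-4568/1665 d=536/185
  seg 2: a=-5 b=-649/333 c=9904/1665 d=-21472/14985
  seg 3: a=4 b=-8237/1665 c=-3856/555 d=1963/333
  seg 4: a=-2 b=-1928/1665 c=5959/555 d=-5959/1665
S(33/4) = -59473/35520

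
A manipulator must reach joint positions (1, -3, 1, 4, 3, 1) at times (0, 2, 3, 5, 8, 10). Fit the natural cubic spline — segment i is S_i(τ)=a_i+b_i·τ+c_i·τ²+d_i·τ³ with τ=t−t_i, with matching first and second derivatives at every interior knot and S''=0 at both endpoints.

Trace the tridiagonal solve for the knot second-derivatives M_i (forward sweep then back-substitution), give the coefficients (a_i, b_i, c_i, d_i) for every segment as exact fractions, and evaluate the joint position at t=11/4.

Δ: Δ0=-2, Δ1=4, Δ2=3/2, Δ3=-1/3, Δ4=-1
row 1: diag=6, rhs=36; c'=1/6, d'=6
row 2: denom=6−1·1/6=35/6; d'=(-15−1·6)/(35/6)=-18/5
row 3: denom=10−2·12/35=326/35; d'=(-11−2·-18/5)/(326/35)=-133/326
row 4: denom=10−3·105/326=2945/326; d'=(-4−3·-133/326)/(2945/326)=-181/589
back: M4=-181/589
back: M3=-133/326−105/326·-181/589=-182/589
back: M2=-18/5−12/35·-182/589=-2058/589
back: M1=6−1/6·-2058/589=3877/589
M: M0=0, M1=3877/589, M2=-2058/589, M3=-182/589, M4=-181/589, M5=0
seg 0: a=1, c=M0/2=0, d=(M1−M0)/(6·2)=3877/7068, b=Δ0−h0·(2M0+M1)/6=-7411/1767
seg 1: a=-3, c=M1/2=3877/1178, d=(M2−M1)/(6·1)=-5935/3534, b=Δ1−h1·(2M1+M2)/6=4220/1767
seg 2: a=1, c=M2/2=-1029/589, d=(M3−M2)/(6·2)=469/1767, b=Δ2−h2·(2M2+M3)/6=13897/3534
seg 3: a=4, c=M3/2=-91/589, d=(M4−M3)/(6·3)=1/10602, b=Δ3−h3·(2M3+M4)/6=457/3534
seg 4: a=3, c=M4/2=-181/1178, d=(M5−M4)/(6·2)=181/7068, b=Δ4−h4·(2M4+M5)/6=-1405/1767
t_q=11/4 → seg 1, τ=3/4; S=-3+4220/1767·τ+3877/1178·τ²+-5935/3534·τ³=-4979/75392

  seg 0: a=1 b=-7411/1767 c=0 d=3877/7068
  seg 1: a=-3 b=4220/1767 c=3877/1178 d=-5935/3534
  seg 2: a=1 b=13897/3534 c=-1029/589 d=469/1767
  seg 3: a=4 b=457/3534 c=-91/589 d=1/10602
  seg 4: a=3 b=-1405/1767 c=-181/1178 d=181/7068
S(11/4) = -4979/75392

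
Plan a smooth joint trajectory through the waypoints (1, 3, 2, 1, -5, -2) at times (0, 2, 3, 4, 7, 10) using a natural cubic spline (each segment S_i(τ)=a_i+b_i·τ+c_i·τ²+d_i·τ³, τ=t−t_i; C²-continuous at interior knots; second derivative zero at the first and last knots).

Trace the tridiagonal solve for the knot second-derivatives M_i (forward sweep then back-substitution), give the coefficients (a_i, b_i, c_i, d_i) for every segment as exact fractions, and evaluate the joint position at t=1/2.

  seg 0: a=1 b=1105/643 c=0 d=-231/1286
  seg 1: a=3 b=-281/643 c=-693/643 d=331/643
  seg 2: a=2 b=-674/643 c=300/643 d=-269/643
  seg 3: a=1 b=-881/643 c=-507/643 d=124/643
  seg 4: a=-5 b=-575/643 c=609/643 d=-203/1929
S(1/2) = 18897/10288

Δ: Δ0=1, Δ1=-1, Δ2=-1, Δ3=-2, Δ4=1
row 1: diag=6, rhs=-12; c'=1/6, d'=-2
row 2: denom=4−1·1/6=23/6; d'=(0−1·-2)/(23/6)=12/23
row 3: denom=8−1·6/23=178/23; d'=(-6−1·12/23)/(178/23)=-75/89
row 4: denom=12−3·69/178=1929/178; d'=(18−3·-75/89)/(1929/178)=1218/643
back: M4=1218/643
back: M3=-75/89−69/178·1218/643=-1014/643
back: M2=12/23−6/23·-1014/643=600/643
back: M1=-2−1/6·600/643=-1386/643
M: M0=0, M1=-1386/643, M2=600/643, M3=-1014/643, M4=1218/643, M5=0
seg 0: a=1, c=M0/2=0, d=(M1−M0)/(6·2)=-231/1286, b=Δ0−h0·(2M0+M1)/6=1105/643
seg 1: a=3, c=M1/2=-693/643, d=(M2−M1)/(6·1)=331/643, b=Δ1−h1·(2M1+M2)/6=-281/643
seg 2: a=2, c=M2/2=300/643, d=(M3−M2)/(6·1)=-269/643, b=Δ2−h2·(2M2+M3)/6=-674/643
seg 3: a=1, c=M3/2=-507/643, d=(M4−M3)/(6·3)=124/643, b=Δ3−h3·(2M3+M4)/6=-881/643
seg 4: a=-5, c=M4/2=609/643, d=(M5−M4)/(6·3)=-203/1929, b=Δ4−h4·(2M4+M5)/6=-575/643
t_q=1/2 → seg 0, τ=1/2; S=1+1105/643·τ+0·τ²+-231/1286·τ³=18897/10288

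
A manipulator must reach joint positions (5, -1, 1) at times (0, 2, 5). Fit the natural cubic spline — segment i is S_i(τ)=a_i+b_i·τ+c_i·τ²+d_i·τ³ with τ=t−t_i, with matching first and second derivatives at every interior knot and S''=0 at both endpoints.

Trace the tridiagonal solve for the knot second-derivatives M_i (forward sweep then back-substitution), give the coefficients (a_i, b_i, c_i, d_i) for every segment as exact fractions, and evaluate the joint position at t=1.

Δ: Δ0=-3, Δ1=2/3
row 1: diag=10, rhs=22; c'=3/10, d'=11/5
back: M1=11/5
M: M0=0, M1=11/5, M2=0
seg 0: a=5, c=M0/2=0, d=(M1−M0)/(6·2)=11/60, b=Δ0−h0·(2M0+M1)/6=-56/15
seg 1: a=-1, c=M1/2=11/10, d=(M2−M1)/(6·3)=-11/90, b=Δ1−h1·(2M1+M2)/6=-23/15
t_q=1 → seg 0, τ=1; S=5+-56/15·τ+0·τ²+11/60·τ³=29/20

  seg 0: a=5 b=-56/15 c=0 d=11/60
  seg 1: a=-1 b=-23/15 c=11/10 d=-11/90
S(1) = 29/20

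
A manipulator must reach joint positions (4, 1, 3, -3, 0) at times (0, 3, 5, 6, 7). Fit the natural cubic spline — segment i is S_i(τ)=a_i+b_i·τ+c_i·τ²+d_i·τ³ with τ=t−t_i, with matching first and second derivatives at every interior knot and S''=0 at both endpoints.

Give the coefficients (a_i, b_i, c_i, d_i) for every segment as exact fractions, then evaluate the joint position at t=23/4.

  seg 0: a=4 b=-287/107 c=0 d=20/107
  seg 1: a=1 b=253/107 c=180/107 d=-253/214
  seg 2: a=3 b=-545/107 c=-579/107 d=482/107
  seg 3: a=-3 b=-257/107 c=867/107 d=-289/107
S(23/4) = -6723/3424

Δ: Δ0=-1, Δ1=1, Δ2=-6, Δ3=3
row 1: diag=10, rhs=12; c'=1/5, d'=6/5
row 2: denom=6−2·1/5=28/5; d'=(-42−2·6/5)/(28/5)=-111/14
row 3: denom=4−1·5/28=107/28; d'=(54−1·-111/14)/(107/28)=1734/107
back: M3=1734/107
back: M2=-111/14−5/28·1734/107=-1158/107
back: M1=6/5−1/5·-1158/107=360/107
M: M0=0, M1=360/107, M2=-1158/107, M3=1734/107, M4=0
seg 0: a=4, c=M0/2=0, d=(M1−M0)/(6·3)=20/107, b=Δ0−h0·(2M0+M1)/6=-287/107
seg 1: a=1, c=M1/2=180/107, d=(M2−M1)/(6·2)=-253/214, b=Δ1−h1·(2M1+M2)/6=253/107
seg 2: a=3, c=M2/2=-579/107, d=(M3−M2)/(6·1)=482/107, b=Δ2−h2·(2M2+M3)/6=-545/107
seg 3: a=-3, c=M3/2=867/107, d=(M4−M3)/(6·1)=-289/107, b=Δ3−h3·(2M3+M4)/6=-257/107
t_q=23/4 → seg 2, τ=3/4; S=3+-545/107·τ+-579/107·τ²+482/107·τ³=-6723/3424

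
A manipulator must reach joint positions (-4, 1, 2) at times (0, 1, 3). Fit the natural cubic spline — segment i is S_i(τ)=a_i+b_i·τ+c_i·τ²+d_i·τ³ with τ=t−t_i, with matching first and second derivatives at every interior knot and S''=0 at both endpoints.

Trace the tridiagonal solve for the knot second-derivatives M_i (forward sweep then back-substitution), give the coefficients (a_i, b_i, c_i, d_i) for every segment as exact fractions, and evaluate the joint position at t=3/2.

  seg 0: a=-4 b=23/4 c=0 d=-3/4
  seg 1: a=1 b=7/2 c=-9/4 d=3/8
S(3/2) = 143/64

Δ: Δ0=5, Δ1=1/2
row 1: diag=6, rhs=-27; c'=1/3, d'=-9/2
back: M1=-9/2
M: M0=0, M1=-9/2, M2=0
seg 0: a=-4, c=M0/2=0, d=(M1−M0)/(6·1)=-3/4, b=Δ0−h0·(2M0+M1)/6=23/4
seg 1: a=1, c=M1/2=-9/4, d=(M2−M1)/(6·2)=3/8, b=Δ1−h1·(2M1+M2)/6=7/2
t_q=3/2 → seg 1, τ=1/2; S=1+7/2·τ+-9/4·τ²+3/8·τ³=143/64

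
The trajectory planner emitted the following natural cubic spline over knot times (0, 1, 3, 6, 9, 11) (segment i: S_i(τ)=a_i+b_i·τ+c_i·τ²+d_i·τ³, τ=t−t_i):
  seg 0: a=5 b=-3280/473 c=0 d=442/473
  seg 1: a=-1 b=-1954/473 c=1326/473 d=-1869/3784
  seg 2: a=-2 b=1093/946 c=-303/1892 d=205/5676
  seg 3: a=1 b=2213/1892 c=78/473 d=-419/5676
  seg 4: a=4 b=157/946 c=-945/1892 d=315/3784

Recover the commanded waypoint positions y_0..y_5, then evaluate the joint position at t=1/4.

y_0=5 y_1=-1 y_2=-2 y_3=1 y_4=4 y_5=3
S(1/4) = 49661/15136

y_0 = S_0(0) = a_0 = 5
y_1 = S_1(0) = a_1 = -1
y_2 = S_2(0) = a_2 = -2
y_3 = S_3(0) = a_3 = 1
y_4 = S_4(0) = a_4 = 4
y_5 = S_4(2) = 3
t_q=1/4 is in segment 0 (τ=1/4); S_0(τ)=49661/15136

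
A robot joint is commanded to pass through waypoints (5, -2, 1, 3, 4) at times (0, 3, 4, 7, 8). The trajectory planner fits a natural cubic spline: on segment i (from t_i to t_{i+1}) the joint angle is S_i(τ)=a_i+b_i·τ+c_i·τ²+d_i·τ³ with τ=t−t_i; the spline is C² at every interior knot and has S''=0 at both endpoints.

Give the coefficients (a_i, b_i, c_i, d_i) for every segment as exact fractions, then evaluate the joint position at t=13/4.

Δ: Δ0=-7/3, Δ1=3, Δ2=2/3, Δ3=1
row 1: diag=8, rhs=32; c'=1/8, d'=4
row 2: denom=8−1·1/8=63/8; d'=(-14−1·4)/(63/8)=-16/7
row 3: denom=8−3·8/21=48/7; d'=(2−3·-16/7)/(48/7)=31/24
back: M3=31/24
back: M2=-16/7−8/21·31/24=-25/9
back: M1=4−1/8·-25/9=313/72
M: M0=0, M1=313/72, M2=-25/9, M3=31/24, M4=0
seg 0: a=5, c=M0/2=0, d=(M1−M0)/(6·3)=313/1296, b=Δ0−h0·(2M0+M1)/6=-649/144
seg 1: a=-2, c=M1/2=313/144, d=(M2−M1)/(6·1)=-19/16, b=Δ1−h1·(2M1+M2)/6=145/72
seg 2: a=1, c=M2/2=-25/18, d=(M3−M2)/(6·3)=293/1296, b=Δ2−h2·(2M2+M3)/6=403/144
seg 3: a=3, c=M3/2=31/48, d=(M4−M3)/(6·1)=-31/144, b=Δ3−h3·(2M3+M4)/6=41/72
t_q=13/4 → seg 1, τ=1/4; S=-2+145/72·τ+313/144·τ²+-19/16·τ³=-4237/3072

  seg 0: a=5 b=-649/144 c=0 d=313/1296
  seg 1: a=-2 b=145/72 c=313/144 d=-19/16
  seg 2: a=1 b=403/144 c=-25/18 d=293/1296
  seg 3: a=3 b=41/72 c=31/48 d=-31/144
S(13/4) = -4237/3072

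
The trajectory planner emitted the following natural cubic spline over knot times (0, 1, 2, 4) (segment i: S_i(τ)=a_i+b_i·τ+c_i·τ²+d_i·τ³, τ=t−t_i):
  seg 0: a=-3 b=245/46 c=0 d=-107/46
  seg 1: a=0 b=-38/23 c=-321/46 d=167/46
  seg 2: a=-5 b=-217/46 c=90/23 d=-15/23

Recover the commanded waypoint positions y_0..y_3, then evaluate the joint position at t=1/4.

y_0 = S_0(0) = a_0 = -3
y_1 = S_1(0) = a_1 = 0
y_2 = S_2(0) = a_2 = -5
y_3 = S_2(2) = -4
t_q=1/4 is in segment 0 (τ=1/4); S_0(τ)=-5019/2944

y_0=-3 y_1=0 y_2=-5 y_3=-4
S(1/4) = -5019/2944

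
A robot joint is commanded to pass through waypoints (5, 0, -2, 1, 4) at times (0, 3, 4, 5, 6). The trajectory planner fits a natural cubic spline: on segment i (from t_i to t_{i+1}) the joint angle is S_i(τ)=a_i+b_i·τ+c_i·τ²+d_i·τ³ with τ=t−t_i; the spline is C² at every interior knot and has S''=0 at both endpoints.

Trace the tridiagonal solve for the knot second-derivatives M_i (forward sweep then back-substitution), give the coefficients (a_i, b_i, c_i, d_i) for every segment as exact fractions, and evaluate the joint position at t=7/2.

  seg 0: a=5 b=-355/348 c=0 d=-25/348
  seg 1: a=0 b=-515/174 c=-75/116 d=559/348
  seg 2: a=-2 b=197/348 c=121/29 d=-605/348
  seg 3: a=1 b=643/174 c=-121/116 d=121/348
S(7/2) = -1337/928

Δ: Δ0=-5/3, Δ1=-2, Δ2=3, Δ3=3
row 1: diag=8, rhs=-2; c'=1/8, d'=-1/4
row 2: denom=4−1·1/8=31/8; d'=(30−1·-1/4)/(31/8)=242/31
row 3: denom=4−1·8/31=116/31; d'=(0−1·242/31)/(116/31)=-121/58
back: M3=-121/58
back: M2=242/31−8/31·-121/58=242/29
back: M1=-1/4−1/8·242/29=-75/58
M: M0=0, M1=-75/58, M2=242/29, M3=-121/58, M4=0
seg 0: a=5, c=M0/2=0, d=(M1−M0)/(6·3)=-25/348, b=Δ0−h0·(2M0+M1)/6=-355/348
seg 1: a=0, c=M1/2=-75/116, d=(M2−M1)/(6·1)=559/348, b=Δ1−h1·(2M1+M2)/6=-515/174
seg 2: a=-2, c=M2/2=121/29, d=(M3−M2)/(6·1)=-605/348, b=Δ2−h2·(2M2+M3)/6=197/348
seg 3: a=1, c=M3/2=-121/116, d=(M4−M3)/(6·1)=121/348, b=Δ3−h3·(2M3+M4)/6=643/174
t_q=7/2 → seg 1, τ=1/2; S=0+-515/174·τ+-75/116·τ²+559/348·τ³=-1337/928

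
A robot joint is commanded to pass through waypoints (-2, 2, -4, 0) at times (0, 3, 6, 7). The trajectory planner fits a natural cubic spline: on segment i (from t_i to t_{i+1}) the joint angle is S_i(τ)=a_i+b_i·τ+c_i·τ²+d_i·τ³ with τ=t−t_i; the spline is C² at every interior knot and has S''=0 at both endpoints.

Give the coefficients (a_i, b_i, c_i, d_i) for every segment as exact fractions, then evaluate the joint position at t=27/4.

  seg 0: a=-2 b=250/87 c=0 d=-134/783
  seg 1: a=2 b=-152/87 c=-134/87 d=380/783
  seg 2: a=-4 b=184/87 c=82/29 d=-82/87
S(27/4) = -1133/928

Δ: Δ0=4/3, Δ1=-2, Δ2=4
row 1: diag=12, rhs=-20; c'=1/4, d'=-5/3
row 2: denom=8−3·1/4=29/4; d'=(36−3·-5/3)/(29/4)=164/29
back: M2=164/29
back: M1=-5/3−1/4·164/29=-268/87
M: M0=0, M1=-268/87, M2=164/29, M3=0
seg 0: a=-2, c=M0/2=0, d=(M1−M0)/(6·3)=-134/783, b=Δ0−h0·(2M0+M1)/6=250/87
seg 1: a=2, c=M1/2=-134/87, d=(M2−M1)/(6·3)=380/783, b=Δ1−h1·(2M1+M2)/6=-152/87
seg 2: a=-4, c=M2/2=82/29, d=(M3−M2)/(6·1)=-82/87, b=Δ2−h2·(2M2+M3)/6=184/87
t_q=27/4 → seg 2, τ=3/4; S=-4+184/87·τ+82/29·τ²+-82/87·τ³=-1133/928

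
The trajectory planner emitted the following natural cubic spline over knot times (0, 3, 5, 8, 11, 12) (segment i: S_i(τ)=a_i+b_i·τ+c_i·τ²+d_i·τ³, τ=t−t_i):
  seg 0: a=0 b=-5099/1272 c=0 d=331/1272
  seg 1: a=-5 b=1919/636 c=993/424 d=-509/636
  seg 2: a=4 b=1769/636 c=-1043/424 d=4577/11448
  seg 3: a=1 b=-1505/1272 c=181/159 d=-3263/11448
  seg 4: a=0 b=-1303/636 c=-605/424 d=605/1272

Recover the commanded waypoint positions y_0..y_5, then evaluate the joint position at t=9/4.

y_0 = S_0(0) = a_0 = 0
y_1 = S_1(0) = a_1 = -5
y_2 = S_2(0) = a_2 = 4
y_3 = S_3(0) = a_3 = 1
y_4 = S_4(0) = a_4 = 0
y_5 = S_4(1) = -3
t_q=9/4 is in segment 0 (τ=9/4); S_0(τ)=-164319/27136

y_0=0 y_1=-5 y_2=4 y_3=1 y_4=0 y_5=-3
S(9/4) = -164319/27136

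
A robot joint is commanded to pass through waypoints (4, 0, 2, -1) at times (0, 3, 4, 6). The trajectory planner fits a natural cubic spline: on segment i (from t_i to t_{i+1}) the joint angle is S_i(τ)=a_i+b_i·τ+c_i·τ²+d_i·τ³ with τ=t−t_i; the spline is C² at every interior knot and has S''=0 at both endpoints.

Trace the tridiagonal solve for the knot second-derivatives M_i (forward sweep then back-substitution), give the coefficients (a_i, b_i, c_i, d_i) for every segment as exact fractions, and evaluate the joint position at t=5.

Δ: Δ0=-4/3, Δ1=2, Δ2=-3/2
row 1: diag=8, rhs=20; c'=1/8, d'=5/2
row 2: denom=6−1·1/8=47/8; d'=(-21−1·5/2)/(47/8)=-4
back: M2=-4
back: M1=5/2−1/8·-4=3
M: M0=0, M1=3, M2=-4, M3=0
seg 0: a=4, c=M0/2=0, d=(M1−M0)/(6·3)=1/6, b=Δ0−h0·(2M0+M1)/6=-17/6
seg 1: a=0, c=M1/2=3/2, d=(M2−M1)/(6·1)=-7/6, b=Δ1−h1·(2M1+M2)/6=5/3
seg 2: a=2, c=M2/2=-2, d=(M3−M2)/(6·2)=1/3, b=Δ2−h2·(2M2+M3)/6=7/6
t_q=5 → seg 2, τ=1; S=2+7/6·τ+-2·τ²+1/3·τ³=3/2

  seg 0: a=4 b=-17/6 c=0 d=1/6
  seg 1: a=0 b=5/3 c=3/2 d=-7/6
  seg 2: a=2 b=7/6 c=-2 d=1/3
S(5) = 3/2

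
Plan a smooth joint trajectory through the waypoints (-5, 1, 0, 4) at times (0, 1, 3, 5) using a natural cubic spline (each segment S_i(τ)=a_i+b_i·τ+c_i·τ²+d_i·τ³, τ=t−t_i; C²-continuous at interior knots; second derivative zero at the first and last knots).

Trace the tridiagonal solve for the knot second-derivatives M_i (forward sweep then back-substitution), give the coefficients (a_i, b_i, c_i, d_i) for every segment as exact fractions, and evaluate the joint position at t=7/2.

  seg 0: a=-5 b=321/44 c=0 d=-57/44
  seg 1: a=1 b=75/22 c=-171/44 d=85/88
  seg 2: a=0 b=-6/11 c=21/11 d=-7/22
S(7/2) = 29/176

Δ: Δ0=6, Δ1=-1/2, Δ2=2
row 1: diag=6, rhs=-39; c'=1/3, d'=-13/2
row 2: denom=8−2·1/3=22/3; d'=(15−2·-13/2)/(22/3)=42/11
back: M2=42/11
back: M1=-13/2−1/3·42/11=-171/22
M: M0=0, M1=-171/22, M2=42/11, M3=0
seg 0: a=-5, c=M0/2=0, d=(M1−M0)/(6·1)=-57/44, b=Δ0−h0·(2M0+M1)/6=321/44
seg 1: a=1, c=M1/2=-171/44, d=(M2−M1)/(6·2)=85/88, b=Δ1−h1·(2M1+M2)/6=75/22
seg 2: a=0, c=M2/2=21/11, d=(M3−M2)/(6·2)=-7/22, b=Δ2−h2·(2M2+M3)/6=-6/11
t_q=7/2 → seg 2, τ=1/2; S=0+-6/11·τ+21/11·τ²+-7/22·τ³=29/176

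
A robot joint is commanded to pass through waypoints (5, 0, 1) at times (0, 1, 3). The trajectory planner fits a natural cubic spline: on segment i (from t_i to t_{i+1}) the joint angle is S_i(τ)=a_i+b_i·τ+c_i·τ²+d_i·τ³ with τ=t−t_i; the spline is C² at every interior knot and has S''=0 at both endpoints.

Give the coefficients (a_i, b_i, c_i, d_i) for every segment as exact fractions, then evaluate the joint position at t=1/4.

Δ: Δ0=-5, Δ1=1/2
row 1: diag=6, rhs=33; c'=1/3, d'=11/2
back: M1=11/2
M: M0=0, M1=11/2, M2=0
seg 0: a=5, c=M0/2=0, d=(M1−M0)/(6·1)=11/12, b=Δ0−h0·(2M0+M1)/6=-71/12
seg 1: a=0, c=M1/2=11/4, d=(M2−M1)/(6·2)=-11/24, b=Δ1−h1·(2M1+M2)/6=-19/6
t_q=1/4 → seg 0, τ=1/4; S=5+-71/12·τ+0·τ²+11/12·τ³=905/256

  seg 0: a=5 b=-71/12 c=0 d=11/12
  seg 1: a=0 b=-19/6 c=11/4 d=-11/24
S(1/4) = 905/256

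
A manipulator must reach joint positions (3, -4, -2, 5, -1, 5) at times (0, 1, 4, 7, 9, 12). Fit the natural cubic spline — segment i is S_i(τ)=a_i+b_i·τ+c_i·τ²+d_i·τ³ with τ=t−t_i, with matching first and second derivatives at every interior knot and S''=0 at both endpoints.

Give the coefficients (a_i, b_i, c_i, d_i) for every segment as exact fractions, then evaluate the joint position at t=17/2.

Δ: Δ0=-7, Δ1=2/3, Δ2=7/3, Δ3=-3, Δ4=2
row 1: diag=8, rhs=46; c'=3/8, d'=23/4
row 2: denom=12−3·3/8=87/8; d'=(10−3·23/4)/(87/8)=-2/3
row 3: denom=10−3·8/29=266/29; d'=(-32−3·-2/3)/(266/29)=-435/133
row 4: denom=10−2·29/133=1272/133; d'=(30−2·-435/133)/(1272/133)=405/106
back: M4=405/106
back: M3=-435/133−29/133·405/106=-435/106
back: M2=-2/3−8/29·-435/106=74/159
back: M1=23/4−3/8·74/159=591/106
M: M0=0, M1=591/106, M2=74/159, M3=-435/106, M4=405/106, M5=0
seg 0: a=3, c=M0/2=0, d=(M1−M0)/(6·1)=197/212, b=Δ0−h0·(2M0+M1)/6=-1681/212
seg 1: a=-4, c=M1/2=591/212, d=(M2−M1)/(6·3)=-1625/5724, b=Δ1−h1·(2M1+M2)/6=-545/106
seg 2: a=-2, c=M2/2=37/159, d=(M3−M2)/(6·3)=-1453/5724, b=Δ2−h2·(2M2+M3)/6=831/212
seg 3: a=5, c=M3/2=-435/212, d=(M4−M3)/(6·2)=35/53, b=Δ3−h3·(2M3+M4)/6=-163/106
seg 4: a=-1, c=M4/2=405/212, d=(M5−M4)/(6·3)=-45/212, b=Δ4−h4·(2M4+M5)/6=-193/106
t_q=17/2 → seg 3, τ=3/2; S=5+-163/106·τ+-435/212·τ²+35/53·τ³=259/848

  seg 0: a=3 b=-1681/212 c=0 d=197/212
  seg 1: a=-4 b=-545/106 c=591/212 d=-1625/5724
  seg 2: a=-2 b=831/212 c=37/159 d=-1453/5724
  seg 3: a=5 b=-163/106 c=-435/212 d=35/53
  seg 4: a=-1 b=-193/106 c=405/212 d=-45/212
S(17/2) = 259/848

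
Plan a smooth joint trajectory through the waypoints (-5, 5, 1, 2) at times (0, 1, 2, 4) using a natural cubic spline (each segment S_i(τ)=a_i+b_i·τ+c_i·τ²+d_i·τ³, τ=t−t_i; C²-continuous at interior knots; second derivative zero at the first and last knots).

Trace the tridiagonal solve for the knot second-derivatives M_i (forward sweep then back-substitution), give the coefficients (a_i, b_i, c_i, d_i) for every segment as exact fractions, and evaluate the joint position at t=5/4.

  seg 0: a=-5 b=637/46 c=0 d=-177/46
  seg 1: a=5 b=53/23 c=-531/46 d=241/46
  seg 2: a=1 b=-233/46 c=96/23 d=-16/23
S(5/4) = 14533/2944

Δ: Δ0=10, Δ1=-4, Δ2=1/2
row 1: diag=4, rhs=-84; c'=1/4, d'=-21
row 2: denom=6−1·1/4=23/4; d'=(27−1·-21)/(23/4)=192/23
back: M2=192/23
back: M1=-21−1/4·192/23=-531/23
M: M0=0, M1=-531/23, M2=192/23, M3=0
seg 0: a=-5, c=M0/2=0, d=(M1−M0)/(6·1)=-177/46, b=Δ0−h0·(2M0+M1)/6=637/46
seg 1: a=5, c=M1/2=-531/46, d=(M2−M1)/(6·1)=241/46, b=Δ1−h1·(2M1+M2)/6=53/23
seg 2: a=1, c=M2/2=96/23, d=(M3−M2)/(6·2)=-16/23, b=Δ2−h2·(2M2+M3)/6=-233/46
t_q=5/4 → seg 1, τ=1/4; S=5+53/23·τ+-531/46·τ²+241/46·τ³=14533/2944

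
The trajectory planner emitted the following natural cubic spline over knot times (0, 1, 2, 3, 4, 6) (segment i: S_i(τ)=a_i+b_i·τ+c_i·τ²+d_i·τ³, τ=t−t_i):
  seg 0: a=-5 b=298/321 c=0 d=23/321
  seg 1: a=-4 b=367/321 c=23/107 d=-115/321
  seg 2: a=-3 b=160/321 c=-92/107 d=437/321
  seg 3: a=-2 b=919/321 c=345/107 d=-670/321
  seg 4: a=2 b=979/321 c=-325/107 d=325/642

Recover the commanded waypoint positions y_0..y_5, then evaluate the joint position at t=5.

y_0=-5 y_1=-4 y_2=-3 y_3=-2 y_4=2 y_5=0
S(5) = 539/214

y_0 = S_0(0) = a_0 = -5
y_1 = S_1(0) = a_1 = -4
y_2 = S_2(0) = a_2 = -3
y_3 = S_3(0) = a_3 = -2
y_4 = S_4(0) = a_4 = 2
y_5 = S_4(2) = 0
t_q=5 is in segment 4 (τ=1); S_4(τ)=539/214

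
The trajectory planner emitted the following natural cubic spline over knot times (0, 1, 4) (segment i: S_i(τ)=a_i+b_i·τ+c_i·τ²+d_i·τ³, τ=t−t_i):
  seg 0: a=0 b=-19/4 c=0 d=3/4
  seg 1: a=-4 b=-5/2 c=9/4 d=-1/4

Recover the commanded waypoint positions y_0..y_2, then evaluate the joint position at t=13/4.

y_0=0 y_1=-4 y_2=2
S(13/4) = -277/256

y_0 = S_0(0) = a_0 = 0
y_1 = S_1(0) = a_1 = -4
y_2 = S_1(3) = 2
t_q=13/4 is in segment 1 (τ=9/4); S_1(τ)=-277/256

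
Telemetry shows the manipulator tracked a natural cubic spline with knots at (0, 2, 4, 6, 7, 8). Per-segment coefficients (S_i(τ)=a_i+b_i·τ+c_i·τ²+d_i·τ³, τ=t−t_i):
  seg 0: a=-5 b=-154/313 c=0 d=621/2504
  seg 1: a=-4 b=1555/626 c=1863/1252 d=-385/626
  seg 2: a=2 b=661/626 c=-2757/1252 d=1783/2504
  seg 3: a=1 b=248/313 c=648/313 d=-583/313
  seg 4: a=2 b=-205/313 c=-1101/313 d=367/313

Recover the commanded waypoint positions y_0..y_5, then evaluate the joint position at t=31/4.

y_0=-5 y_1=-4 y_2=2 y_3=1 y_4=2 y_5=-1
S(31/4) = 497/20032

y_0 = S_0(0) = a_0 = -5
y_1 = S_1(0) = a_1 = -4
y_2 = S_2(0) = a_2 = 2
y_3 = S_3(0) = a_3 = 1
y_4 = S_4(0) = a_4 = 2
y_5 = S_4(1) = -1
t_q=31/4 is in segment 4 (τ=3/4); S_4(τ)=497/20032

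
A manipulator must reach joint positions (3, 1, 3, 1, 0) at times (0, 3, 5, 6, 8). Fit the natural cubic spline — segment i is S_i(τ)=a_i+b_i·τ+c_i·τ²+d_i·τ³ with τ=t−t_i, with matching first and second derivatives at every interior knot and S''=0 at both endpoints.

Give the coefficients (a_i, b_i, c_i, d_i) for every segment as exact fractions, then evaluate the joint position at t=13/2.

  seg 0: a=3 b=-764/489 c=0 d=146/1467
  seg 1: a=1 b=550/489 c=146/163 d=-937/1956
  seg 2: a=3 b=-509/489 c=-645/326 d=997/978
  seg 3: a=1 b=-1897/978 c=176/163 d=-88/489
S(13/2) = 181/652

Δ: Δ0=-2/3, Δ1=1, Δ2=-2, Δ3=-1/2
row 1: diag=10, rhs=10; c'=1/5, d'=1
row 2: denom=6−2·1/5=28/5; d'=(-18−2·1)/(28/5)=-25/7
row 3: denom=6−1·5/28=163/28; d'=(9−1·-25/7)/(163/28)=352/163
back: M3=352/163
back: M2=-25/7−5/28·352/163=-645/163
back: M1=1−1/5·-645/163=292/163
M: M0=0, M1=292/163, M2=-645/163, M3=352/163, M4=0
seg 0: a=3, c=M0/2=0, d=(M1−M0)/(6·3)=146/1467, b=Δ0−h0·(2M0+M1)/6=-764/489
seg 1: a=1, c=M1/2=146/163, d=(M2−M1)/(6·2)=-937/1956, b=Δ1−h1·(2M1+M2)/6=550/489
seg 2: a=3, c=M2/2=-645/326, d=(M3−M2)/(6·1)=997/978, b=Δ2−h2·(2M2+M3)/6=-509/489
seg 3: a=1, c=M3/2=176/163, d=(M4−M3)/(6·2)=-88/489, b=Δ3−h3·(2M3+M4)/6=-1897/978
t_q=13/2 → seg 3, τ=1/2; S=1+-1897/978·τ+176/163·τ²+-88/489·τ³=181/652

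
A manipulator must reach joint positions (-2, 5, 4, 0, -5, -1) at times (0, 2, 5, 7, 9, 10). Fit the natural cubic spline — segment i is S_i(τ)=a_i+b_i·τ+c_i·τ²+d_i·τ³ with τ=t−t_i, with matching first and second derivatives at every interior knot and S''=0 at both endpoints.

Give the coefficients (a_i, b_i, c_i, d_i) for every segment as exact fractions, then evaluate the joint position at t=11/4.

Δ: Δ0=7/2, Δ1=-1/3, Δ2=-2, Δ3=-5/2, Δ4=4
row 1: diag=10, rhs=-23; c'=3/10, d'=-23/10
row 2: denom=10−3·3/10=91/10; d'=(-10−3·-23/10)/(91/10)=-31/91
row 3: denom=8−2·20/91=688/91; d'=(-3−2·-31/91)/(688/91)=-211/688
row 4: denom=6−2·91/344=941/172; d'=(39−2·-211/688)/(941/172)=13627/1882
back: M4=13627/1882
back: M3=-211/688−91/344·13627/1882=-2091/941
back: M2=-31/91−20/91·-2091/941=139/941
back: M1=-23/10−3/10·139/941=-2206/941
M: M0=0, M1=-2206/941, M2=139/941, M3=-2091/941, M4=13627/1882, M5=0
seg 0: a=-2, c=M0/2=0, d=(M1−M0)/(6·2)=-1103/5646, b=Δ0−h0·(2M0+M1)/6=24173/5646
seg 1: a=5, c=M1/2=-1103/941, d=(M2−M1)/(6·3)=2345/16938, b=Δ1−h1·(2M1+M2)/6=10937/5646
seg 2: a=4, c=M2/2=139/1882, d=(M3−M2)/(6·2)=-1115/5646, b=Δ2−h2·(2M2+M3)/6=-3833/2823
seg 3: a=0, c=M3/2=-2091/1882, d=(M4−M3)/(6·2)=17809/22584, b=Δ3−h3·(2M3+M4)/6=-9689/2823
seg 4: a=-5, c=M4/2=13627/3764, d=(M5−M4)/(6·1)=-13627/11292, b=Δ4−h4·(2M4+M5)/6=8957/5646
t_q=11/4 → seg 1, τ=3/4; S=5+10937/5646·τ+-1103/941·τ²+2345/16938·τ³=704851/120448

  seg 0: a=-2 b=24173/5646 c=0 d=-1103/5646
  seg 1: a=5 b=10937/5646 c=-1103/941 d=2345/16938
  seg 2: a=4 b=-3833/2823 c=139/1882 d=-1115/5646
  seg 3: a=0 b=-9689/2823 c=-2091/1882 d=17809/22584
  seg 4: a=-5 b=8957/5646 c=13627/3764 d=-13627/11292
S(11/4) = 704851/120448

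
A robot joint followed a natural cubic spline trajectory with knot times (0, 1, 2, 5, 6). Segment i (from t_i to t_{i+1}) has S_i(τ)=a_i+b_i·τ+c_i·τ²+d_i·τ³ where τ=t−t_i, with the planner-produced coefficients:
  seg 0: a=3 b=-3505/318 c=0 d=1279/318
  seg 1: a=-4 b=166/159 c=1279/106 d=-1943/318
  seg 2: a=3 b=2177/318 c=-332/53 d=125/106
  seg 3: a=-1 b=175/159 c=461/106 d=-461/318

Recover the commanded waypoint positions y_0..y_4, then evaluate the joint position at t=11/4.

y_0=3 y_1=-4 y_2=3 y_3=-1 y_4=3
S(11/4) = 34655/6784

y_0 = S_0(0) = a_0 = 3
y_1 = S_1(0) = a_1 = -4
y_2 = S_2(0) = a_2 = 3
y_3 = S_3(0) = a_3 = -1
y_4 = S_3(1) = 3
t_q=11/4 is in segment 2 (τ=3/4); S_2(τ)=34655/6784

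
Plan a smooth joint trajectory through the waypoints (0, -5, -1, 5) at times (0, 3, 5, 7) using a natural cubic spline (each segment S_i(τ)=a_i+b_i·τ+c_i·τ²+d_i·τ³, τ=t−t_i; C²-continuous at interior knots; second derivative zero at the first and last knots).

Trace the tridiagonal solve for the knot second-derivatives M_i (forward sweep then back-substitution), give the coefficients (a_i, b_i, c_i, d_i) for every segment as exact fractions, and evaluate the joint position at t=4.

  seg 0: a=0 b=-313/114 c=0 d=41/342
  seg 1: a=-5 b=28/57 c=41/38 d=-37/228
  seg 2: a=-1 b=163/57 c=2/19 d=-1/57
S(4) = -273/76

Δ: Δ0=-5/3, Δ1=2, Δ2=3
row 1: diag=10, rhs=22; c'=1/5, d'=11/5
row 2: denom=8−2·1/5=38/5; d'=(6−2·11/5)/(38/5)=4/19
back: M2=4/19
back: M1=11/5−1/5·4/19=41/19
M: M0=0, M1=41/19, M2=4/19, M3=0
seg 0: a=0, c=M0/2=0, d=(M1−M0)/(6·3)=41/342, b=Δ0−h0·(2M0+M1)/6=-313/114
seg 1: a=-5, c=M1/2=41/38, d=(M2−M1)/(6·2)=-37/228, b=Δ1−h1·(2M1+M2)/6=28/57
seg 2: a=-1, c=M2/2=2/19, d=(M3−M2)/(6·2)=-1/57, b=Δ2−h2·(2M2+M3)/6=163/57
t_q=4 → seg 1, τ=1; S=-5+28/57·τ+41/38·τ²+-37/228·τ³=-273/76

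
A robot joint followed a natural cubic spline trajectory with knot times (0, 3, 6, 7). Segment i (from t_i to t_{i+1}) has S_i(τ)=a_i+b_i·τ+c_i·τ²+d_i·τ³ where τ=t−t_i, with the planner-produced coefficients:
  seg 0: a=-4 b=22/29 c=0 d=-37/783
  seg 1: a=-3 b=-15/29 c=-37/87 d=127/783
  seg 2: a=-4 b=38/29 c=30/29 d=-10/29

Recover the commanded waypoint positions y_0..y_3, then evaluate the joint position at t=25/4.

y_0=-4 y_1=-3 y_2=-4 y_3=-2
S(25/4) = -3353/928

y_0 = S_0(0) = a_0 = -4
y_1 = S_1(0) = a_1 = -3
y_2 = S_2(0) = a_2 = -4
y_3 = S_2(1) = -2
t_q=25/4 is in segment 2 (τ=1/4); S_2(τ)=-3353/928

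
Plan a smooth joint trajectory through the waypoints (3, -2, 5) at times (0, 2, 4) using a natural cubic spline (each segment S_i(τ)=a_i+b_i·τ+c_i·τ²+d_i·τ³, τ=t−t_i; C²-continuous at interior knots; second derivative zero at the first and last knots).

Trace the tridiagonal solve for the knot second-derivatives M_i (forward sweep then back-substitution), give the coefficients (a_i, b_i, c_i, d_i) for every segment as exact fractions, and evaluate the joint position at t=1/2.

  seg 0: a=3 b=-4 c=0 d=3/8
  seg 1: a=-2 b=1/2 c=9/4 d=-3/8
S(1/2) = 67/64

Δ: Δ0=-5/2, Δ1=7/2
row 1: diag=8, rhs=36; c'=1/4, d'=9/2
back: M1=9/2
M: M0=0, M1=9/2, M2=0
seg 0: a=3, c=M0/2=0, d=(M1−M0)/(6·2)=3/8, b=Δ0−h0·(2M0+M1)/6=-4
seg 1: a=-2, c=M1/2=9/4, d=(M2−M1)/(6·2)=-3/8, b=Δ1−h1·(2M1+M2)/6=1/2
t_q=1/2 → seg 0, τ=1/2; S=3+-4·τ+0·τ²+3/8·τ³=67/64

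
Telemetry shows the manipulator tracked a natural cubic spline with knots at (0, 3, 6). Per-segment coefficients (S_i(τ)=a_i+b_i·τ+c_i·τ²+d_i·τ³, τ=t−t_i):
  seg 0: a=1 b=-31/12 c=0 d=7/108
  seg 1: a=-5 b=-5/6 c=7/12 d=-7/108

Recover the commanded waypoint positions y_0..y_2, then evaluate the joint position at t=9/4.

y_0 = S_0(0) = a_0 = 1
y_1 = S_1(0) = a_1 = -5
y_2 = S_1(3) = -4
t_q=9/4 is in segment 0 (τ=9/4); S_0(τ)=-1043/256

y_0=1 y_1=-5 y_2=-4
S(9/4) = -1043/256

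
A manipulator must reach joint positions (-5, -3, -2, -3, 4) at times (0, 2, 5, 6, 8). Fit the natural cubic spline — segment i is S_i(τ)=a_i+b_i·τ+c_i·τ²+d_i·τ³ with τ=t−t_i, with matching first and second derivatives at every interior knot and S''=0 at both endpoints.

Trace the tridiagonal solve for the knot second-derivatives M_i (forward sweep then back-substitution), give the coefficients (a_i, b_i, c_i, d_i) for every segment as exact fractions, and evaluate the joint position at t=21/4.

  seg 0: a=-5 b=1211/1248 c=0 d=37/4992
  seg 1: a=-3 b=661/624 c=37/832 d=-55/576
  seg 2: a=-2 b=-3125/2496 c=-339/416 d=2663/2496
  seg 3: a=-3 b=199/624 c=1985/832 d=-1985/4992
S(21/4) = -124987/53248

Δ: Δ0=1, Δ1=1/3, Δ2=-1, Δ3=7/2
row 1: diag=10, rhs=-4; c'=3/10, d'=-2/5
row 2: denom=8−3·3/10=71/10; d'=(-8−3·-2/5)/(71/10)=-68/71
row 3: denom=6−1·10/71=416/71; d'=(27−1·-68/71)/(416/71)=1985/416
back: M3=1985/416
back: M2=-68/71−10/71·1985/416=-339/208
back: M1=-2/5−3/10·-339/208=37/416
M: M0=0, M1=37/416, M2=-339/208, M3=1985/416, M4=0
seg 0: a=-5, c=M0/2=0, d=(M1−M0)/(6·2)=37/4992, b=Δ0−h0·(2M0+M1)/6=1211/1248
seg 1: a=-3, c=M1/2=37/832, d=(M2−M1)/(6·3)=-55/576, b=Δ1−h1·(2M1+M2)/6=661/624
seg 2: a=-2, c=M2/2=-339/416, d=(M3−M2)/(6·1)=2663/2496, b=Δ2−h2·(2M2+M3)/6=-3125/2496
seg 3: a=-3, c=M3/2=1985/832, d=(M4−M3)/(6·2)=-1985/4992, b=Δ3−h3·(2M3+M4)/6=199/624
t_q=21/4 → seg 2, τ=1/4; S=-2+-3125/2496·τ+-339/416·τ²+2663/2496·τ³=-124987/53248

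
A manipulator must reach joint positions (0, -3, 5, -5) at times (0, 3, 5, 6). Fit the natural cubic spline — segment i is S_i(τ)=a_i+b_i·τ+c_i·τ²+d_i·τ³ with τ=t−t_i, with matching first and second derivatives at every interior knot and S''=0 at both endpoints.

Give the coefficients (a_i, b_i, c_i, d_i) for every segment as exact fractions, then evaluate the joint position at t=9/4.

Δ: Δ0=-1, Δ1=4, Δ2=-10
row 1: diag=10, rhs=30; c'=1/5, d'=3
row 2: denom=6−2·1/5=28/5; d'=(-84−2·3)/(28/5)=-225/14
back: M2=-225/14
back: M1=3−1/5·-225/14=87/14
M: M0=0, M1=87/14, M2=-225/14, M3=0
seg 0: a=0, c=M0/2=0, d=(M1−M0)/(6·3)=29/84, b=Δ0−h0·(2M0+M1)/6=-115/28
seg 1: a=-3, c=M1/2=87/28, d=(M2−M1)/(6·2)=-13/7, b=Δ1−h1·(2M1+M2)/6=73/14
seg 2: a=5, c=M2/2=-225/28, d=(M3−M2)/(6·1)=75/28, b=Δ2−h2·(2M2+M3)/6=-65/14
t_q=9/4 → seg 0, τ=9/4; S=0+-115/28·τ+0·τ²+29/84·τ³=-1359/256

  seg 0: a=0 b=-115/28 c=0 d=29/84
  seg 1: a=-3 b=73/14 c=87/28 d=-13/7
  seg 2: a=5 b=-65/14 c=-225/28 d=75/28
S(9/4) = -1359/256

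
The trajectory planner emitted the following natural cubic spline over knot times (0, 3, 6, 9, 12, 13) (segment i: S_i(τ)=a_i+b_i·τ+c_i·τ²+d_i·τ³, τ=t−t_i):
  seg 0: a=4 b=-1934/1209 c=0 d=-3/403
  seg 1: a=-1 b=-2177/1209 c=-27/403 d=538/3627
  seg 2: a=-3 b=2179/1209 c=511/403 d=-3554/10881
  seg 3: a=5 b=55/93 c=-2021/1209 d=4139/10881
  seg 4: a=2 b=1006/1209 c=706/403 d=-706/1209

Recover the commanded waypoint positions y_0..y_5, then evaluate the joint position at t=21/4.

y_0=4 y_1=-1 y_2=-3 y_3=5 y_4=2 y_5=4
S(21/4) = -47729/12896

y_0 = S_0(0) = a_0 = 4
y_1 = S_1(0) = a_1 = -1
y_2 = S_2(0) = a_2 = -3
y_3 = S_3(0) = a_3 = 5
y_4 = S_4(0) = a_4 = 2
y_5 = S_4(1) = 4
t_q=21/4 is in segment 1 (τ=9/4); S_1(τ)=-47729/12896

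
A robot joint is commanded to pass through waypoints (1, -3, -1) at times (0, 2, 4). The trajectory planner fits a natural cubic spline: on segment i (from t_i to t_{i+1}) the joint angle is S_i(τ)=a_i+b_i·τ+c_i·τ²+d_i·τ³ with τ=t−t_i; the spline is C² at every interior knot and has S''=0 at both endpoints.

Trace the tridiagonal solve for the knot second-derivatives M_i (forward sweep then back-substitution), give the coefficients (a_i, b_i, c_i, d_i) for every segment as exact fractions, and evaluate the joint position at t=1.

  seg 0: a=1 b=-11/4 c=0 d=3/16
  seg 1: a=-3 b=-1/2 c=9/8 d=-3/16
S(1) = -25/16

Δ: Δ0=-2, Δ1=1
row 1: diag=8, rhs=18; c'=1/4, d'=9/4
back: M1=9/4
M: M0=0, M1=9/4, M2=0
seg 0: a=1, c=M0/2=0, d=(M1−M0)/(6·2)=3/16, b=Δ0−h0·(2M0+M1)/6=-11/4
seg 1: a=-3, c=M1/2=9/8, d=(M2−M1)/(6·2)=-3/16, b=Δ1−h1·(2M1+M2)/6=-1/2
t_q=1 → seg 0, τ=1; S=1+-11/4·τ+0·τ²+3/16·τ³=-25/16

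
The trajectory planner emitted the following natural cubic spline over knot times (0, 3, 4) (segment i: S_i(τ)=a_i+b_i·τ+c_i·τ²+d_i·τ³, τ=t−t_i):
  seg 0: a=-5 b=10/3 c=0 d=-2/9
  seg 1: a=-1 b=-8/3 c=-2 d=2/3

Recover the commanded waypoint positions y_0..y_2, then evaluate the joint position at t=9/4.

y_0 = S_0(0) = a_0 = -5
y_1 = S_1(0) = a_1 = -1
y_2 = S_1(1) = -5
t_q=9/4 is in segment 0 (τ=9/4); S_0(τ)=-1/32

y_0=-5 y_1=-1 y_2=-5
S(9/4) = -1/32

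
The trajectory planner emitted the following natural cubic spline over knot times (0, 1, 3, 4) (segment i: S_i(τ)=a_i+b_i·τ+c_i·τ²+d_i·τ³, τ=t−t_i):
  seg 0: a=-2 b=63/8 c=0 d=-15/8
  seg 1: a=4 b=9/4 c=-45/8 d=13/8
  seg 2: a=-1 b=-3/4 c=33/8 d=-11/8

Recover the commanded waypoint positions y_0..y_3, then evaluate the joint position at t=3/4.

y_0 = S_0(0) = a_0 = -2
y_1 = S_1(0) = a_1 = 4
y_2 = S_2(0) = a_2 = -1
y_3 = S_2(1) = 1
t_q=3/4 is in segment 0 (τ=3/4); S_0(τ)=1595/512

y_0=-2 y_1=4 y_2=-1 y_3=1
S(3/4) = 1595/512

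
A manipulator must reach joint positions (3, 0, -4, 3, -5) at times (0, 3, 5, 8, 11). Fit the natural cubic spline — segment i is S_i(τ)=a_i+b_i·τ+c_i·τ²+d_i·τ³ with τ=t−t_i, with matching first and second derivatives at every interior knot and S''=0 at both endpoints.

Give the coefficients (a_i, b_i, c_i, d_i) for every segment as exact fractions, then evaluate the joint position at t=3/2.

Δ: Δ0=-1, Δ1=-2, Δ2=7/3, Δ3=-8/3
row 1: diag=10, rhs=-6; c'=1/5, d'=-3/5
row 2: denom=10−2·1/5=48/5; d'=(26−2·-3/5)/(48/5)=17/6
row 3: denom=12−3·5/16=177/16; d'=(-30−3·17/6)/(177/16)=-616/177
back: M3=-616/177
back: M2=17/6−5/16·-616/177=694/177
back: M1=-3/5−1/5·694/177=-245/177
M: M0=0, M1=-245/177, M2=694/177, M3=-616/177, M4=0
seg 0: a=3, c=M0/2=0, d=(M1−M0)/(6·3)=-245/3186, b=Δ0−h0·(2M0+M1)/6=-109/354
seg 1: a=0, c=M1/2=-245/354, d=(M2−M1)/(6·2)=313/708, b=Δ1−h1·(2M1+M2)/6=-422/177
seg 2: a=-4, c=M2/2=347/177, d=(M3−M2)/(6·3)=-655/1593, b=Δ2−h2·(2M2+M3)/6=9/59
seg 3: a=3, c=M3/2=-308/177, d=(M4−M3)/(6·3)=308/1593, b=Δ3−h3·(2M3+M4)/6=48/59
t_q=3/2 → seg 0, τ=3/2; S=3+-109/354·τ+0·τ²+-245/3186·τ³=2151/944

  seg 0: a=3 b=-109/354 c=0 d=-245/3186
  seg 1: a=0 b=-422/177 c=-245/354 d=313/708
  seg 2: a=-4 b=9/59 c=347/177 d=-655/1593
  seg 3: a=3 b=48/59 c=-308/177 d=308/1593
S(3/2) = 2151/944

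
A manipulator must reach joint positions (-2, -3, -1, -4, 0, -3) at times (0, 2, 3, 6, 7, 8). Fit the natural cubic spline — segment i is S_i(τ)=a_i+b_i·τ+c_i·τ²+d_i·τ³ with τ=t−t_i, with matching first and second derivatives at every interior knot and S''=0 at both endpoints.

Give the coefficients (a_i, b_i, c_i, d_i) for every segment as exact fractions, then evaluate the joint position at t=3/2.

  seg 0: a=-2 b=-4057/2482 c=0 d=352/1241
  seg 1: a=-3 b=4391/2482 c=2112/1241 d=-3651/2482
  seg 2: a=-1 b=943/1241 c=-6729/2482 d=5273/7446
  seg 3: a=-4 b=8969/2482 c=4545/1241 d=-8131/2482
  seg 4: a=0 b=1378/1241 c=-15303/2482 d=5101/2482
S(3/2) = -17347/4964

Δ: Δ0=-1/2, Δ1=2, Δ2=-1, Δ3=4, Δ4=-3
row 1: diag=6, rhs=15; c'=1/6, d'=5/2
row 2: denom=8−1·1/6=47/6; d'=(-18−1·5/2)/(47/6)=-123/47
row 3: denom=8−3·18/47=322/47; d'=(30−3·-123/47)/(322/47)=1779/322
row 4: denom=4−1·47/322=1241/322; d'=(-42−1·1779/322)/(1241/322)=-15303/1241
back: M4=-15303/1241
back: M3=1779/322−47/322·-15303/1241=9090/1241
back: M2=-123/47−18/47·9090/1241=-6729/1241
back: M1=5/2−1/6·-6729/1241=4224/1241
M: M0=0, M1=4224/1241, M2=-6729/1241, M3=9090/1241, M4=-15303/1241, M5=0
seg 0: a=-2, c=M0/2=0, d=(M1−M0)/(6·2)=352/1241, b=Δ0−h0·(2M0+M1)/6=-4057/2482
seg 1: a=-3, c=M1/2=2112/1241, d=(M2−M1)/(6·1)=-3651/2482, b=Δ1−h1·(2M1+M2)/6=4391/2482
seg 2: a=-1, c=M2/2=-6729/2482, d=(M3−M2)/(6·3)=5273/7446, b=Δ2−h2·(2M2+M3)/6=943/1241
seg 3: a=-4, c=M3/2=4545/1241, d=(M4−M3)/(6·1)=-8131/2482, b=Δ3−h3·(2M3+M4)/6=8969/2482
seg 4: a=0, c=M4/2=-15303/2482, d=(M5−M4)/(6·1)=5101/2482, b=Δ4−h4·(2M4+M5)/6=1378/1241
t_q=3/2 → seg 0, τ=3/2; S=-2+-4057/2482·τ+0·τ²+352/1241·τ³=-17347/4964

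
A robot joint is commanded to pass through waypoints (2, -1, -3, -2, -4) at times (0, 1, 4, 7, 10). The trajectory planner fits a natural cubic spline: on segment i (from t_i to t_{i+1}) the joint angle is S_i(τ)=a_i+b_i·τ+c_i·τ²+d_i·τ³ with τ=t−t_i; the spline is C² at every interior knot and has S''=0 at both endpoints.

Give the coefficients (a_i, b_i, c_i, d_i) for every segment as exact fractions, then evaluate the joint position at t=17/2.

  seg 0: a=2 b=-59/18 c=0 d=5/18
  seg 1: a=-1 b=-22/9 c=5/6 d=-13/162
  seg 2: a=-3 b=7/18 c=1/9 d=-7/162
  seg 3: a=-2 b=-1/9 c=-5/18 d=5/162
S(17/2) = -43/16

Δ: Δ0=-3, Δ1=-2/3, Δ2=1/3, Δ3=-2/3
row 1: diag=8, rhs=14; c'=3/8, d'=7/4
row 2: denom=12−3·3/8=87/8; d'=(6−3·7/4)/(87/8)=2/29
row 3: denom=12−3·8/29=324/29; d'=(-6−3·2/29)/(324/29)=-5/9
back: M3=-5/9
back: M2=2/29−8/29·-5/9=2/9
back: M1=7/4−3/8·2/9=5/3
M: M0=0, M1=5/3, M2=2/9, M3=-5/9, M4=0
seg 0: a=2, c=M0/2=0, d=(M1−M0)/(6·1)=5/18, b=Δ0−h0·(2M0+M1)/6=-59/18
seg 1: a=-1, c=M1/2=5/6, d=(M2−M1)/(6·3)=-13/162, b=Δ1−h1·(2M1+M2)/6=-22/9
seg 2: a=-3, c=M2/2=1/9, d=(M3−M2)/(6·3)=-7/162, b=Δ2−h2·(2M2+M3)/6=7/18
seg 3: a=-2, c=M3/2=-5/18, d=(M4−M3)/(6·3)=5/162, b=Δ3−h3·(2M3+M4)/6=-1/9
t_q=17/2 → seg 3, τ=3/2; S=-2+-1/9·τ+-5/18·τ²+5/162·τ³=-43/16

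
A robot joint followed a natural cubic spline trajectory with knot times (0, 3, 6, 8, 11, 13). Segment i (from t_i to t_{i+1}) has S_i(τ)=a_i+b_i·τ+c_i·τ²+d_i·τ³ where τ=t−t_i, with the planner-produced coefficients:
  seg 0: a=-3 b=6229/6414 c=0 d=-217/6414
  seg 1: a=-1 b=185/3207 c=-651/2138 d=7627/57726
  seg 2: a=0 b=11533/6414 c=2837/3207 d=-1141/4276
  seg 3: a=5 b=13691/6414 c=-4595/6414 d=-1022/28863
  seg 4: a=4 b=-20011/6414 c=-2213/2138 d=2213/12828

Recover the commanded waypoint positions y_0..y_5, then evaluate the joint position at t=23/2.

y_0=-3 y_1=-1 y_2=0 y_3=5 y_4=4 y_5=-5
S(23/2) = 75355/34208

y_0 = S_0(0) = a_0 = -3
y_1 = S_1(0) = a_1 = -1
y_2 = S_2(0) = a_2 = 0
y_3 = S_3(0) = a_3 = 5
y_4 = S_4(0) = a_4 = 4
y_5 = S_4(2) = -5
t_q=23/2 is in segment 4 (τ=1/2); S_4(τ)=75355/34208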